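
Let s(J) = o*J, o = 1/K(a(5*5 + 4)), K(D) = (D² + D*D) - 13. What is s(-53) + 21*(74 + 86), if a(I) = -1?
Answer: 37013/11 ≈ 3364.8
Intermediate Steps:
K(D) = -13 + 2*D² (K(D) = (D² + D²) - 13 = 2*D² - 13 = -13 + 2*D²)
o = -1/11 (o = 1/(-13 + 2*(-1)²) = 1/(-13 + 2*1) = 1/(-13 + 2) = 1/(-11) = -1/11 ≈ -0.090909)
s(J) = -J/11
s(-53) + 21*(74 + 86) = -1/11*(-53) + 21*(74 + 86) = 53/11 + 21*160 = 53/11 + 3360 = 37013/11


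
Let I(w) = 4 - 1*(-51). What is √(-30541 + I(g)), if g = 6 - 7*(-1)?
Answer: I*√30486 ≈ 174.6*I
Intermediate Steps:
g = 13 (g = 6 + 7 = 13)
I(w) = 55 (I(w) = 4 + 51 = 55)
√(-30541 + I(g)) = √(-30541 + 55) = √(-30486) = I*√30486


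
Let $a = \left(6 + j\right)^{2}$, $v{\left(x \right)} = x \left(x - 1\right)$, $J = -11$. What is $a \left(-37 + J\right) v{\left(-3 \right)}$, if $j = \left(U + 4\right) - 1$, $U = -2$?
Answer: $-28224$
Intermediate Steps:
$j = 1$ ($j = \left(-2 + 4\right) - 1 = 2 - 1 = 1$)
$v{\left(x \right)} = x \left(-1 + x\right)$
$a = 49$ ($a = \left(6 + 1\right)^{2} = 7^{2} = 49$)
$a \left(-37 + J\right) v{\left(-3 \right)} = 49 \left(-37 - 11\right) \left(- 3 \left(-1 - 3\right)\right) = 49 \left(-48\right) \left(\left(-3\right) \left(-4\right)\right) = \left(-2352\right) 12 = -28224$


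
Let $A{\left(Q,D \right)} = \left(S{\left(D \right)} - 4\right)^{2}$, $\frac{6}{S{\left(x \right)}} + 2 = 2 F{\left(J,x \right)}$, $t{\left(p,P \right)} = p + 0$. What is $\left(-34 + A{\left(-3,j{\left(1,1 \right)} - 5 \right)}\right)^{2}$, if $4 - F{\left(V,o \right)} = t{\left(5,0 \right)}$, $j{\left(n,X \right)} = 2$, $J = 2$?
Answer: $\frac{225}{16} \approx 14.063$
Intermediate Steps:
$t{\left(p,P \right)} = p$
$F{\left(V,o \right)} = -1$ ($F{\left(V,o \right)} = 4 - 5 = -1$)
$S{\left(x \right)} = - \frac{3}{2}$ ($S{\left(x \right)} = \frac{6}{-2 + 2 \left(-1\right)} = \frac{6}{-2 - 2} = \frac{6}{-4} = 6 \left(- \frac{1}{4}\right) = - \frac{3}{2}$)
$A{\left(Q,D \right)} = \frac{121}{4}$ ($A{\left(Q,D \right)} = \left(- \frac{3}{2} - 4\right)^{2} = \left(- \frac{11}{2}\right)^{2} = \frac{121}{4}$)
$\left(-34 + A{\left(-3,j{\left(1,1 \right)} - 5 \right)}\right)^{2} = \left(-34 + \frac{121}{4}\right)^{2} = \left(- \frac{15}{4}\right)^{2} = \frac{225}{16}$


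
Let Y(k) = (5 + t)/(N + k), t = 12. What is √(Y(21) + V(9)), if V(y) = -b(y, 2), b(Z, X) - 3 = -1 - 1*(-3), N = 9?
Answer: I*√3990/30 ≈ 2.1055*I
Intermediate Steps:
Y(k) = 17/(9 + k) (Y(k) = (5 + 12)/(9 + k) = 17/(9 + k))
b(Z, X) = 5 (b(Z, X) = 3 + (-1 - 1*(-3)) = 3 + (-1 + 3) = 3 + 2 = 5)
V(y) = -5 (V(y) = -1*5 = -5)
√(Y(21) + V(9)) = √(17/(9 + 21) - 5) = √(17/30 - 5) = √(-133/30) = I*√3990/30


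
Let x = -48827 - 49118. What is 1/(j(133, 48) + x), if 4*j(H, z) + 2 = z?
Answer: -2/195867 ≈ -1.0211e-5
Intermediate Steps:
j(H, z) = -½ + z/4
x = -97945
1/(j(133, 48) + x) = 1/((-½ + (¼)*48) - 97945) = 1/((-½ + 12) - 97945) = 1/(23/2 - 97945) = 1/(-195867/2) = -2/195867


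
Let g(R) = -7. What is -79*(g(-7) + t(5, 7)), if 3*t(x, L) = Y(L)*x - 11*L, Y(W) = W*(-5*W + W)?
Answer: 85162/3 ≈ 28387.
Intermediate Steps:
Y(W) = -4*W**2 (Y(W) = W*(-4*W) = -4*W**2)
t(x, L) = -11*L/3 - 4*x*L**2/3 (t(x, L) = ((-4*L**2)*x - 11*L)/3 = (-4*x*L**2 - 11*L)/3 = (-11*L - 4*x*L**2)/3 = -11*L/3 - 4*x*L**2/3)
-79*(g(-7) + t(5, 7)) = -79*(-7 + (1/3)*7*(-11 - 4*7*5)) = -79*(-7 + (1/3)*7*(-11 - 140)) = -79*(-7 + (1/3)*7*(-151)) = -79*(-7 - 1057/3) = -79*(-1078/3) = 85162/3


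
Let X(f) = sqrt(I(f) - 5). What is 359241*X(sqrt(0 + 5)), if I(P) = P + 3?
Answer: 359241*sqrt(-2 + sqrt(5)) ≈ 1.7454e+5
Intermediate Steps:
I(P) = 3 + P
X(f) = sqrt(-2 + f) (X(f) = sqrt((3 + f) - 5) = sqrt(-2 + f))
359241*X(sqrt(0 + 5)) = 359241*sqrt(-2 + sqrt(0 + 5)) = 359241*sqrt(-2 + sqrt(5))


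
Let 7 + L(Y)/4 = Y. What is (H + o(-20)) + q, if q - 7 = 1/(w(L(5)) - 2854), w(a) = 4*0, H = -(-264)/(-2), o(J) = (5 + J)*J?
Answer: 499449/2854 ≈ 175.00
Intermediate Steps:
L(Y) = -28 + 4*Y
o(J) = J*(5 + J)
H = -132 (H = -(-264)*(-1)/2 = -24*11/2 = -132)
w(a) = 0
q = 19977/2854 (q = 7 + 1/(0 - 2854) = 7 + 1/(-2854) = 7 - 1/2854 = 19977/2854 ≈ 6.9996)
(H + o(-20)) + q = (-132 - 20*(5 - 20)) + 19977/2854 = (-132 - 20*(-15)) + 19977/2854 = (-132 + 300) + 19977/2854 = 168 + 19977/2854 = 499449/2854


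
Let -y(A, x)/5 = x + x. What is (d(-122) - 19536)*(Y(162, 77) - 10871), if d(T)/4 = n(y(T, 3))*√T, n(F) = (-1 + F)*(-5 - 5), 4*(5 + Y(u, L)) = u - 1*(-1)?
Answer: 211677444 - 13435710*I*√122 ≈ 2.1168e+8 - 1.484e+8*I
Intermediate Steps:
Y(u, L) = -19/4 + u/4 (Y(u, L) = -5 + (u - 1*(-1))/4 = -5 + (u + 1)/4 = -5 + (1 + u)/4 = -5 + (¼ + u/4) = -19/4 + u/4)
y(A, x) = -10*x (y(A, x) = -5*(x + x) = -10*x)
n(F) = 10 - 10*F (n(F) = (-1 + F)*(-10) = 10 - 10*F)
d(T) = 1240*√T (d(T) = 4*((10 - (-100)*3)*√T) = 4*((10 - 10*(-30))*√T) = 4*((10 + 300)*√T) = 4*(310*√T) = 1240*√T)
(d(-122) - 19536)*(Y(162, 77) - 10871) = (1240*√(-122) - 19536)*((-19/4 + (¼)*162) - 10871) = (1240*(I*√122) - 19536)*((-19/4 + 81/2) - 10871) = (1240*I*√122 - 19536)*(143/4 - 10871) = (-19536 + 1240*I*√122)*(-43341/4) = 211677444 - 13435710*I*√122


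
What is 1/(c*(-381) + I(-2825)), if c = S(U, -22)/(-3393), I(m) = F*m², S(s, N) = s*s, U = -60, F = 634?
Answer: 377/1907513178650 ≈ 1.9764e-10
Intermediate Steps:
S(s, N) = s²
I(m) = 634*m²
c = -400/377 (c = (-60)²/(-3393) = 3600*(-1/3393) = -400/377 ≈ -1.0610)
1/(c*(-381) + I(-2825)) = 1/(-400/377*(-381) + 634*(-2825)²) = 1/(152400/377 + 634*7980625) = 1/(152400/377 + 5059716250) = 1/(1907513178650/377) = 377/1907513178650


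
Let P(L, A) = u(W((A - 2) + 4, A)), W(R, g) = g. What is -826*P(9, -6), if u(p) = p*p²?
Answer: 178416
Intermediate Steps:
u(p) = p³
P(L, A) = A³
-826*P(9, -6) = -826*(-6)³ = -826*(-216) = 178416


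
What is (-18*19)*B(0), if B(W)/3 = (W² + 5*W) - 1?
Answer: 1026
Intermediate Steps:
B(W) = -3 + 3*W² + 15*W (B(W) = 3*((W² + 5*W) - 1) = 3*(-1 + W² + 5*W) = -3 + 3*W² + 15*W)
(-18*19)*B(0) = (-18*19)*(-3 + 3*0² + 15*0) = -342*(-3 + 3*0 + 0) = -342*(-3 + 0 + 0) = -342*(-3) = 1026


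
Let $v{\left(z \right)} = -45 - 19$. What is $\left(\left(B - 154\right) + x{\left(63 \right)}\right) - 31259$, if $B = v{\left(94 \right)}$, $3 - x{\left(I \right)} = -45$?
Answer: $-31429$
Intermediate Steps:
$v{\left(z \right)} = -64$
$x{\left(I \right)} = 48$ ($x{\left(I \right)} = 3 - -45 = 3 + 45 = 48$)
$B = -64$
$\left(\left(B - 154\right) + x{\left(63 \right)}\right) - 31259 = \left(\left(-64 - 154\right) + 48\right) - 31259 = \left(-218 + 48\right) - 31259 = -170 - 31259 = -31429$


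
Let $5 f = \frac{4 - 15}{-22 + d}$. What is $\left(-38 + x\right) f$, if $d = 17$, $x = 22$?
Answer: $- \frac{176}{25} \approx -7.04$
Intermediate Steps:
$f = \frac{11}{25}$ ($f = \frac{\left(4 - 15\right) \frac{1}{-22 + 17}}{5} = \frac{\left(-11\right) \frac{1}{-5}}{5} = \frac{\left(-11\right) \left(- \frac{1}{5}\right)}{5} = \frac{1}{5} \cdot \frac{11}{5} = \frac{11}{25} \approx 0.44$)
$\left(-38 + x\right) f = \left(-38 + 22\right) \frac{11}{25} = \left(-16\right) \frac{11}{25} = - \frac{176}{25}$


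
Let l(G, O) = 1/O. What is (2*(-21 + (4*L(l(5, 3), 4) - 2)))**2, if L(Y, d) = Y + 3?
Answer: 3364/9 ≈ 373.78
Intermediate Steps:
L(Y, d) = 3 + Y
(2*(-21 + (4*L(l(5, 3), 4) - 2)))**2 = (2*(-21 + (4*(3 + 1/3) - 2)))**2 = (2*(-21 + (4*(10/3) - 2)))**2 = (2*(-21 + (40/3 - 2)))**2 = (2*(-21 + 34/3))**2 = (2*(-29/3))**2 = (-58/3)**2 = 3364/9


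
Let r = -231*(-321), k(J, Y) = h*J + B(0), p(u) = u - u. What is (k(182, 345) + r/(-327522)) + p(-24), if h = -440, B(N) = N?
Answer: -8742678637/109174 ≈ -80080.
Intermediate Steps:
p(u) = 0
k(J, Y) = -440*J (k(J, Y) = -440*J + 0 = -440*J)
r = 74151
(k(182, 345) + r/(-327522)) + p(-24) = (-440*182 + 74151/(-327522)) + 0 = (-80080 + 74151*(-1/327522)) + 0 = (-80080 - 24717/109174) + 0 = -8742678637/109174 + 0 = -8742678637/109174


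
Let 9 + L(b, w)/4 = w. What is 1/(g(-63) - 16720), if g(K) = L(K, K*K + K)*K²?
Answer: 1/61852052 ≈ 1.6168e-8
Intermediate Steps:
L(b, w) = -36 + 4*w
g(K) = K²*(-36 + 4*K + 4*K²) (g(K) = (-36 + 4*(K*K + K))*K² = (-36 + 4*(K² + K))*K² = (-36 + 4*(K + K²))*K² = (-36 + (4*K + 4*K²))*K² = (-36 + 4*K + 4*K²)*K² = K²*(-36 + 4*K + 4*K²))
1/(g(-63) - 16720) = 1/(4*(-63)²*(-9 - 63*(1 - 63)) - 16720) = 1/(4*3969*(-9 - 63*(-62)) - 16720) = 1/(4*3969*(-9 + 3906) - 16720) = 1/(4*3969*3897 - 16720) = 1/(61868772 - 16720) = 1/61852052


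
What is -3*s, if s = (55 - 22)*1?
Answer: -99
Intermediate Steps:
s = 33 (s = 33*1 = 33)
-3*s = -3*33 = -99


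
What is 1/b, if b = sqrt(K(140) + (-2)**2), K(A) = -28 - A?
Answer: -I*sqrt(41)/82 ≈ -0.078087*I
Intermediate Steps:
b = 2*I*sqrt(41) (b = sqrt((-28 - 1*140) + (-2)**2) = sqrt((-28 - 140) + 4) = sqrt(-168 + 4) = sqrt(-164) = 2*I*sqrt(41) ≈ 12.806*I)
1/b = 1/(2*I*sqrt(41)) = -I*sqrt(41)/82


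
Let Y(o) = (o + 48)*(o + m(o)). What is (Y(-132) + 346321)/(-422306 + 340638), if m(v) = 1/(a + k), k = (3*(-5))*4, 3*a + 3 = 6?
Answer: -21087215/4818412 ≈ -4.3764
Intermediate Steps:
a = 1 (a = -1 + (⅓)*6 = -1 + 2 = 1)
k = -60 (k = -15*4 = -60)
m(v) = -1/59 (m(v) = 1/(1 - 60) = 1/(-59) = -1/59)
Y(o) = (48 + o)*(-1/59 + o) (Y(o) = (o + 48)*(o - 1/59) = (48 + o)*(-1/59 + o))
(Y(-132) + 346321)/(-422306 + 340638) = ((-48/59 + (-132)² + (2831/59)*(-132)) + 346321)/(-422306 + 340638) = ((-48/59 + 17424 - 373692/59) + 346321)/(-81668) = (654276/59 + 346321)*(-1/81668) = (21087215/59)*(-1/81668) = -21087215/4818412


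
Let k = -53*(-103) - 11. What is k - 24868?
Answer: -19420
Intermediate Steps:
k = 5448 (k = 5459 - 11 = 5448)
k - 24868 = 5448 - 24868 = -19420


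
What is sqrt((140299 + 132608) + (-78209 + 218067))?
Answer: sqrt(412765) ≈ 642.47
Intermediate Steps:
sqrt((140299 + 132608) + (-78209 + 218067)) = sqrt(272907 + 139858) = sqrt(412765)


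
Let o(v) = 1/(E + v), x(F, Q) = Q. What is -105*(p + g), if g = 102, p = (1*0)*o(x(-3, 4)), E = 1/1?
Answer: -10710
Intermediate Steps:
E = 1 (E = 1*1 = 1)
o(v) = 1/(1 + v)
p = 0 (p = (1*0)/(1 + 4) = 0/5 = 0*(⅕) = 0)
-105*(p + g) = -105*(0 + 102) = -105*102 = -10710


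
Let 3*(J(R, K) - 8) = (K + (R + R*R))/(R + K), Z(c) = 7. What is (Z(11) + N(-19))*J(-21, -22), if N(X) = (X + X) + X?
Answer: -31700/129 ≈ -245.74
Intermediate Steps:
N(X) = 3*X (N(X) = 2*X + X = 3*X)
J(R, K) = 8 + (K + R + R**2)/(3*(K + R)) (J(R, K) = 8 + ((K + (R + R*R))/(R + K))/3 = 8 + ((K + (R + R**2))/(K + R))/3 = 8 + ((K + R + R**2)/(K + R))/3 = 8 + (K + R + R**2)/(3*(K + R)))
(Z(11) + N(-19))*J(-21, -22) = (7 + 3*(-19))*(((-21)**2 + 25*(-22) + 25*(-21))/(3*(-22 - 21))) = (7 - 57)*((1/3)*(441 - 550 - 525)/(-43)) = -50*(-1)*(-634)/(3*43) = -50*634/129 = -31700/129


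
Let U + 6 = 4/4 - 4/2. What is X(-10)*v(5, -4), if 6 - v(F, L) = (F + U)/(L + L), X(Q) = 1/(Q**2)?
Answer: 23/400 ≈ 0.057500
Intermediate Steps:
X(Q) = Q**(-2)
U = -7 (U = -6 + (4/4 - 4/2) = -6 + (4*(1/4) - 4*1/2) = -6 + (1 - 2) = -6 - 1 = -7)
v(F, L) = 6 - (-7 + F)/(2*L) (v(F, L) = 6 - (F - 7)/(L + L) = 6 - (-7 + F)/(2*L))
X(-10)*v(5, -4) = ((1/2)*(7 - 1*5 + 12*(-4))/(-4))/(-10)**2 = ((1/2)*(-1/4)*(7 - 5 - 48))/100 = ((1/2)*(-1/4)*(-46))/100 = (1/100)*(23/4) = 23/400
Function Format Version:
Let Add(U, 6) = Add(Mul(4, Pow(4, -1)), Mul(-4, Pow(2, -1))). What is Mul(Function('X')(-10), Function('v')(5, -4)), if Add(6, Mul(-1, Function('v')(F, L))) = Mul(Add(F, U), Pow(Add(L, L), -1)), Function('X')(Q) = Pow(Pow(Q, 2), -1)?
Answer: Rational(23, 400) ≈ 0.057500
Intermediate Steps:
Function('X')(Q) = Pow(Q, -2)
U = -7 (U = Add(-6, Add(Mul(4, Pow(4, -1)), Mul(-4, Pow(2, -1)))) = Add(-6, Add(Mul(4, Rational(1, 4)), Mul(-4, Rational(1, 2)))) = Add(-6, Add(1, -2)) = Add(-6, -1) = -7)
Function('v')(F, L) = Add(6, Mul(Rational(-1, 2), Pow(L, -1), Add(-7, F))) (Function('v')(F, L) = Add(6, Mul(-1, Mul(Add(F, -7), Pow(Add(L, L), -1)))) = Add(6, Mul(-1, Mul(Add(-7, F), Pow(Mul(2, L), -1)))) = Add(6, Mul(-1, Mul(Add(-7, F), Mul(Rational(1, 2), Pow(L, -1))))) = Add(6, Mul(-1, Mul(Rational(1, 2), Pow(L, -1), Add(-7, F)))) = Add(6, Mul(Rational(-1, 2), Pow(L, -1), Add(-7, F))))
Mul(Function('X')(-10), Function('v')(5, -4)) = Mul(Pow(-10, -2), Mul(Rational(1, 2), Pow(-4, -1), Add(7, Mul(-1, 5), Mul(12, -4)))) = Mul(Rational(1, 100), Mul(Rational(1, 2), Rational(-1, 4), Add(7, -5, -48))) = Mul(Rational(1, 100), Mul(Rational(1, 2), Rational(-1, 4), -46)) = Mul(Rational(1, 100), Rational(23, 4)) = Rational(23, 400)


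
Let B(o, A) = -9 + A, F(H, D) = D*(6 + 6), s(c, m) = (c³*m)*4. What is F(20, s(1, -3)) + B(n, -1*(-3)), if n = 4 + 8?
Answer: -150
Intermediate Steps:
s(c, m) = 4*m*c³ (s(c, m) = (m*c³)*4 = 4*m*c³)
F(H, D) = 12*D (F(H, D) = D*12 = 12*D)
n = 12
F(20, s(1, -3)) + B(n, -1*(-3)) = 12*(4*(-3)*1³) + (-9 - 1*(-3)) = 12*(4*(-3)*1) + (-9 + 3) = 12*(-12) - 6 = -144 - 6 = -150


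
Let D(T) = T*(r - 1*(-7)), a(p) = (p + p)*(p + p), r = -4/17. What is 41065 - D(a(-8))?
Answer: 668665/17 ≈ 39333.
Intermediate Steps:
r = -4/17 (r = -4*1/17 = -4/17 ≈ -0.23529)
a(p) = 4*p² (a(p) = (2*p)*(2*p) = 4*p²)
D(T) = 115*T/17 (D(T) = T*(-4/17 - 1*(-7)) = T*(-4/17 + 7) = T*(115/17) = 115*T/17)
41065 - D(a(-8)) = 41065 - 115*4*(-8)²/17 = 41065 - 115*4*64/17 = 41065 - 115*256/17 = 41065 - 1*29440/17 = 41065 - 29440/17 = 668665/17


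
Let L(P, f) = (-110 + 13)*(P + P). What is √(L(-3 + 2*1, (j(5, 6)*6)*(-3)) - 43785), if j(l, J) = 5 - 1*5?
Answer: I*√43591 ≈ 208.78*I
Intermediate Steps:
j(l, J) = 0 (j(l, J) = 5 - 5 = 0)
L(P, f) = -194*P
√(L(-3 + 2*1, (j(5, 6)*6)*(-3)) - 43785) = √(-194*(-3 + 2*1) - 43785) = √(-194*(-3 + 2) - 43785) = √(-194*(-1) - 43785) = √(194 - 43785) = √(-43591) = I*√43591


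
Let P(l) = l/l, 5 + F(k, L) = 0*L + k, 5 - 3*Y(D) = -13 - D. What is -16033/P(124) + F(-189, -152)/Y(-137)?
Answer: -1907345/119 ≈ -16028.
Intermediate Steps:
Y(D) = 6 + D/3 (Y(D) = 5/3 - (-13 - D)/3 = 5/3 + (13/3 + D/3) = 6 + D/3)
F(k, L) = -5 + k (F(k, L) = -5 + (0*L + k) = -5 + (0 + k) = -5 + k)
P(l) = 1
-16033/P(124) + F(-189, -152)/Y(-137) = -16033/1 + (-5 - 189)/(6 + (⅓)*(-137)) = -16033*1 - 194/(6 - 137/3) = -16033 - 194/(-119/3) = -16033 - 194*(-3/119) = -16033 + 582/119 = -1907345/119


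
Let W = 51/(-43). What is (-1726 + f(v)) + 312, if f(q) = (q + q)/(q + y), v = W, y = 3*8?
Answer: -462412/327 ≈ -1414.1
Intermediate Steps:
W = -51/43 (W = 51*(-1/43) = -51/43 ≈ -1.1860)
y = 24
v = -51/43 ≈ -1.1860
f(q) = 2*q/(24 + q) (f(q) = (q + q)/(q + 24) = (2*q)/(24 + q) = 2*q/(24 + q))
(-1726 + f(v)) + 312 = (-1726 + 2*(-51/43)/(24 - 51/43)) + 312 = (-1726 + 2*(-51/43)/(981/43)) + 312 = (-1726 + 2*(-51/43)*(43/981)) + 312 = (-1726 - 34/327) + 312 = -564436/327 + 312 = -462412/327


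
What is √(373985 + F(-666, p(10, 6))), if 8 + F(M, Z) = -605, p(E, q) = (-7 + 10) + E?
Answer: 2*√93343 ≈ 611.04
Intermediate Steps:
p(E, q) = 3 + E
F(M, Z) = -613 (F(M, Z) = -8 - 605 = -613)
√(373985 + F(-666, p(10, 6))) = √(373985 - 613) = √373372 = 2*√93343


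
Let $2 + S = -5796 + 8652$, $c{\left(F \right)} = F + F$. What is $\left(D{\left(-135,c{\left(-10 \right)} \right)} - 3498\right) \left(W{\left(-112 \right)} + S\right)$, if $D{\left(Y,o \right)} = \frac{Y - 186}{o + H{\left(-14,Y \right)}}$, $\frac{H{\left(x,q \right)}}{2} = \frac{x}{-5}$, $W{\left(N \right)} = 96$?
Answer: $- \frac{123040075}{12} \approx -1.0253 \cdot 10^{7}$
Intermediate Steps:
$c{\left(F \right)} = 2 F$
$S = 2854$ ($S = -2 + \left(-5796 + 8652\right) = -2 + 2856 = 2854$)
$H{\left(x,q \right)} = - \frac{2 x}{5}$ ($H{\left(x,q \right)} = 2 \frac{x}{-5} = 2 x \left(- \frac{1}{5}\right) = 2 \left(- \frac{x}{5}\right) = - \frac{2 x}{5}$)
$D{\left(Y,o \right)} = \frac{-186 + Y}{\frac{28}{5} + o}$ ($D{\left(Y,o \right)} = \frac{Y - 186}{o - - \frac{28}{5}} = \frac{-186 + Y}{o + \frac{28}{5}} = \frac{-186 + Y}{\frac{28}{5} + o}$)
$\left(D{\left(-135,c{\left(-10 \right)} \right)} - 3498\right) \left(W{\left(-112 \right)} + S\right) = \left(\frac{5 \left(-186 - 135\right)}{28 + 5 \cdot 2 \left(-10\right)} - 3498\right) \left(96 + 2854\right) = \left(5 \frac{1}{28 + 5 \left(-20\right)} \left(-321\right) - 3498\right) 2950 = \left(5 \frac{1}{28 - 100} \left(-321\right) - 3498\right) 2950 = \left(5 \frac{1}{-72} \left(-321\right) - 3498\right) 2950 = \left(5 \left(- \frac{1}{72}\right) \left(-321\right) - 3498\right) 2950 = \left(\frac{535}{24} - 3498\right) 2950 = \left(- \frac{83417}{24}\right) 2950 = - \frac{123040075}{12}$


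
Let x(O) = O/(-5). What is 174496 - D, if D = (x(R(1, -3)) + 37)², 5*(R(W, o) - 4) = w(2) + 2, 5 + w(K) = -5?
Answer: 108226431/625 ≈ 1.7316e+5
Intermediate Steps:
w(K) = -10 (w(K) = -5 - 5 = -10)
R(W, o) = 12/5 (R(W, o) = 4 + (-10 + 2)/5 = 4 + (⅕)*(-8) = 4 - 8/5 = 12/5)
x(O) = -O/5 (x(O) = O*(-⅕) = -O/5)
D = 833569/625 (D = (-⅕*12/5 + 37)² = (-12/25 + 37)² = (913/25)² = 833569/625 ≈ 1333.7)
174496 - D = 174496 - 1*833569/625 = 174496 - 833569/625 = 108226431/625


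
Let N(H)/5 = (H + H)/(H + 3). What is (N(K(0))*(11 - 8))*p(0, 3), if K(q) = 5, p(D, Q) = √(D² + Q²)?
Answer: 225/4 ≈ 56.250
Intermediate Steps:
N(H) = 10*H/(3 + H) (N(H) = 5*((H + H)/(H + 3)) = 5*((2*H)/(3 + H)) = 5*(2*H/(3 + H)) = 10*H/(3 + H))
(N(K(0))*(11 - 8))*p(0, 3) = ((10*5/(3 + 5))*(11 - 8))*√(0² + 3²) = ((10*5/8)*3)*√(0 + 9) = ((10*5*(⅛))*3)*√9 = ((25/4)*3)*3 = (75/4)*3 = 225/4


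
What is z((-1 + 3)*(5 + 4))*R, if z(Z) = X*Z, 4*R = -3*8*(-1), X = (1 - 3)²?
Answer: 432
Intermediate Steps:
X = 4 (X = (-2)² = 4)
R = 6 (R = (-3*8*(-1))/4 = (-24*(-1))/4 = (¼)*24 = 6)
z(Z) = 4*Z
z((-1 + 3)*(5 + 4))*R = (4*((-1 + 3)*(5 + 4)))*6 = (4*(2*9))*6 = (4*18)*6 = 72*6 = 432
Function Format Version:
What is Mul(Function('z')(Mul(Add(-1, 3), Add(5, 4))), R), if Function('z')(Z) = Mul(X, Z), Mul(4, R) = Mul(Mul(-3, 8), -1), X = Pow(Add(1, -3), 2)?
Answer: 432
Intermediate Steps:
X = 4 (X = Pow(-2, 2) = 4)
R = 6 (R = Mul(Rational(1, 4), Mul(Mul(-3, 8), -1)) = Mul(Rational(1, 4), Mul(-24, -1)) = Mul(Rational(1, 4), 24) = 6)
Function('z')(Z) = Mul(4, Z)
Mul(Function('z')(Mul(Add(-1, 3), Add(5, 4))), R) = Mul(Mul(4, Mul(Add(-1, 3), Add(5, 4))), 6) = Mul(Mul(4, Mul(2, 9)), 6) = Mul(Mul(4, 18), 6) = Mul(72, 6) = 432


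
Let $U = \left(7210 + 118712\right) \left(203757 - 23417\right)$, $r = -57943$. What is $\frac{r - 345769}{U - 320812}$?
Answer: $- \frac{100928}{5677113167} \approx -1.7778 \cdot 10^{-5}$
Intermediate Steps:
$U = 22708773480$ ($U = 125922 \cdot 180340 = 22708773480$)
$\frac{r - 345769}{U - 320812} = \frac{-57943 - 345769}{22708773480 - 320812} = - \frac{403712}{22708773480 - 320812} = - \frac{403712}{22708452668} = \left(-403712\right) \frac{1}{22708452668} = - \frac{100928}{5677113167}$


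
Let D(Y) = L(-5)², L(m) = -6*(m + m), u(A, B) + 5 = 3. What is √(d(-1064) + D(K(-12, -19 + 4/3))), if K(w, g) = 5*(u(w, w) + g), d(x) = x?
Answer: 2*√634 ≈ 50.359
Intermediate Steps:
u(A, B) = -2 (u(A, B) = -5 + 3 = -2)
L(m) = -12*m
K(w, g) = -10 + 5*g (K(w, g) = 5*(-2 + g) = -10 + 5*g)
D(Y) = 3600 (D(Y) = (-12*(-5))² = 60² = 3600)
√(d(-1064) + D(K(-12, -19 + 4/3))) = √(-1064 + 3600) = √2536 = 2*√634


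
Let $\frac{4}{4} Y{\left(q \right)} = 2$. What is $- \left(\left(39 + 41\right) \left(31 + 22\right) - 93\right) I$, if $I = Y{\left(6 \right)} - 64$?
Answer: $257114$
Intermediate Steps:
$Y{\left(q \right)} = 2$
$I = -62$ ($I = 2 - 64 = -62$)
$- \left(\left(39 + 41\right) \left(31 + 22\right) - 93\right) I = - \left(\left(39 + 41\right) \left(31 + 22\right) - 93\right) \left(-62\right) = - \left(80 \cdot 53 - 93\right) \left(-62\right) = - \left(4240 - 93\right) \left(-62\right) = - 4147 \left(-62\right) = \left(-1\right) \left(-257114\right) = 257114$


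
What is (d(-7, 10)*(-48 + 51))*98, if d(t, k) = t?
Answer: -2058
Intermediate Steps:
(d(-7, 10)*(-48 + 51))*98 = -7*(-48 + 51)*98 = -7*3*98 = -21*98 = -2058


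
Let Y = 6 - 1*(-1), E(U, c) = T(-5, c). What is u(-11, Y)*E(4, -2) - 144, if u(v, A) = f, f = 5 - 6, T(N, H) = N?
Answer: -139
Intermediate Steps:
E(U, c) = -5
f = -1
Y = 7 (Y = 6 + 1 = 7)
u(v, A) = -1
u(-11, Y)*E(4, -2) - 144 = -1*(-5) - 144 = 5 - 144 = -139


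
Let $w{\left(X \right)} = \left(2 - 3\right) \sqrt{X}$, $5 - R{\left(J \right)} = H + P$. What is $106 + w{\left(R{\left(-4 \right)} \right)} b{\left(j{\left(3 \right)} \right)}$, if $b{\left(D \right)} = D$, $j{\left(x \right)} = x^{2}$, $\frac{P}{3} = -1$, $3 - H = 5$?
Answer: $106 - 9 \sqrt{10} \approx 77.54$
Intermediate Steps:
$H = -2$ ($H = 3 - 5 = -2$)
$P = -3$ ($P = 3 \left(-1\right) = -3$)
$R{\left(J \right)} = 10$ ($R{\left(J \right)} = 5 - \left(-2 - 3\right) = 5 - -5 = 5 + 5 = 10$)
$w{\left(X \right)} = - \sqrt{X}$ ($w{\left(X \right)} = \left(2 - 3\right) \sqrt{X} = - \sqrt{X}$)
$106 + w{\left(R{\left(-4 \right)} \right)} b{\left(j{\left(3 \right)} \right)} = 106 + - \sqrt{10} \cdot 3^{2} = 106 + - \sqrt{10} \cdot 9 = 106 - 9 \sqrt{10}$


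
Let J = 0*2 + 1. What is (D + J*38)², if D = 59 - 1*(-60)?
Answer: 24649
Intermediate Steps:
J = 1 (J = 0 + 1 = 1)
D = 119 (D = 59 + 60 = 119)
(D + J*38)² = (119 + 1*38)² = (119 + 38)² = 157² = 24649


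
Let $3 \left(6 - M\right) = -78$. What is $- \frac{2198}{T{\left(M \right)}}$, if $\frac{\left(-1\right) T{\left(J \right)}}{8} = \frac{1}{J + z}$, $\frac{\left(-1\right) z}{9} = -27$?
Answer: $\frac{302225}{4} \approx 75556.0$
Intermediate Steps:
$z = 243$ ($z = \left(-9\right) \left(-27\right) = 243$)
$M = 32$ ($M = 6 - -26 = 6 + 26 = 32$)
$T{\left(J \right)} = - \frac{8}{243 + J}$ ($T{\left(J \right)} = - \frac{8}{J + 243} = - \frac{8}{243 + J}$)
$- \frac{2198}{T{\left(M \right)}} = - \frac{2198}{\left(-8\right) \frac{1}{243 + 32}} = - \frac{2198}{\left(-8\right) \frac{1}{275}} = - \frac{2198}{- \frac{8}{275}} = \left(-2198\right) \left(- \frac{275}{8}\right) = \frac{302225}{4}$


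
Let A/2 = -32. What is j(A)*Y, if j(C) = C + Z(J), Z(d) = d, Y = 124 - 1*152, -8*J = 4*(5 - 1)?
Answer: 1848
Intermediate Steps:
A = -64 (A = 2*(-32) = -64)
J = -2 (J = -(5 - 1)/2 = -4/2 = -⅛*16 = -2)
Y = -28 (Y = 124 - 152 = -28)
j(C) = -2 + C (j(C) = C - 2 = -2 + C)
j(A)*Y = (-2 - 64)*(-28) = -66*(-28) = 1848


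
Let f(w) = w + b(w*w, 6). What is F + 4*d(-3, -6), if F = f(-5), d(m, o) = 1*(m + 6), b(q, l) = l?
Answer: 13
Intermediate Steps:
d(m, o) = 6 + m (d(m, o) = 1*(6 + m) = 6 + m)
f(w) = 6 + w (f(w) = w + 6 = 6 + w)
F = 1 (F = 6 - 5 = 1)
F + 4*d(-3, -6) = 1 + 4*(6 - 3) = 1 + 4*3 = 1 + 12 = 13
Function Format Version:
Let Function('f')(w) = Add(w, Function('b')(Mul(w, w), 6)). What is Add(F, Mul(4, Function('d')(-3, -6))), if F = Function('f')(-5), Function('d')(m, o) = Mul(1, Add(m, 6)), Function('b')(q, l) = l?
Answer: 13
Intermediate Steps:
Function('d')(m, o) = Add(6, m) (Function('d')(m, o) = Mul(1, Add(6, m)) = Add(6, m))
Function('f')(w) = Add(6, w) (Function('f')(w) = Add(w, 6) = Add(6, w))
F = 1 (F = Add(6, -5) = 1)
Add(F, Mul(4, Function('d')(-3, -6))) = Add(1, Mul(4, Add(6, -3))) = Add(1, Mul(4, 3)) = Add(1, 12) = 13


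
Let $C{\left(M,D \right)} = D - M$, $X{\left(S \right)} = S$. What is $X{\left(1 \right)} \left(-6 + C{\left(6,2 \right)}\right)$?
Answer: $-10$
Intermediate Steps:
$X{\left(1 \right)} \left(-6 + C{\left(6,2 \right)}\right) = 1 \left(-6 + \left(2 - 6\right)\right) = 1 \left(-6 - 4\right) = 1 \left(-10\right) = -10$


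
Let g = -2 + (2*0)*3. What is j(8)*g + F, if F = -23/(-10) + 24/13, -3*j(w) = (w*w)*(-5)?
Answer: -81583/390 ≈ -209.19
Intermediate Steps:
j(w) = 5*w²/3 (j(w) = -w*w*(-5)/3 = -w²*(-5)/3 = -(-5)*w²/3 = 5*w²/3)
F = 539/130 (F = -23*(-⅒) + 24*(1/13) = 23/10 + 24/13 = 539/130 ≈ 4.1462)
g = -2 (g = -2 + 0*3 = -2 + 0 = -2)
j(8)*g + F = ((5/3)*8²)*(-2) + 539/130 = ((5/3)*64)*(-2) + 539/130 = (320/3)*(-2) + 539/130 = -640/3 + 539/130 = -81583/390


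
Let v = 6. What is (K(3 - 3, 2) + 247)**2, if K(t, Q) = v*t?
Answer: 61009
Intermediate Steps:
K(t, Q) = 6*t
(K(3 - 3, 2) + 247)**2 = (6*(3 - 3) + 247)**2 = (6*0 + 247)**2 = (0 + 247)**2 = 247**2 = 61009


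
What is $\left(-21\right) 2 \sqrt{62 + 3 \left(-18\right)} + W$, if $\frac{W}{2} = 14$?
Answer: $28 - 84 \sqrt{2} \approx -90.794$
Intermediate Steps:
$W = 28$ ($W = 2 \cdot 14 = 28$)
$\left(-21\right) 2 \sqrt{62 + 3 \left(-18\right)} + W = \left(-21\right) 2 \sqrt{62 + 3 \left(-18\right)} + 28 = - 42 \sqrt{62 - 54} + 28 = - 42 \sqrt{8} + 28 = - 42 \cdot 2 \sqrt{2} + 28 = - 84 \sqrt{2} + 28 = 28 - 84 \sqrt{2}$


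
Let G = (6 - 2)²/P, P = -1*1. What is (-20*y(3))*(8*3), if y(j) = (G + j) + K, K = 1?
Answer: 5760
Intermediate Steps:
P = -1
G = -16 (G = (6 - 2)²/(-1) = 4²*(-1) = 16*(-1) = -16)
y(j) = -15 + j (y(j) = (-16 + j) + 1 = -15 + j)
(-20*y(3))*(8*3) = (-20*(-15 + 3))*(8*3) = -20*(-12)*24 = 240*24 = 5760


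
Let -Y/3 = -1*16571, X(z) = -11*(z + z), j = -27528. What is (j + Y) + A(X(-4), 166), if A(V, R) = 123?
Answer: 22308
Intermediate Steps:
X(z) = -22*z
Y = 49713 (Y = -(-3)*16571 = -3*(-16571) = 49713)
(j + Y) + A(X(-4), 166) = (-27528 + 49713) + 123 = 22185 + 123 = 22308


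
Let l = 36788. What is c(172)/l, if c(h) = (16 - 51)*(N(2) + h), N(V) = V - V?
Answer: -1505/9197 ≈ -0.16364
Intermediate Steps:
N(V) = 0
c(h) = -35*h (c(h) = (16 - 51)*(0 + h) = -35*h)
c(172)/l = -35*172/36788 = -6020*1/36788 = -1505/9197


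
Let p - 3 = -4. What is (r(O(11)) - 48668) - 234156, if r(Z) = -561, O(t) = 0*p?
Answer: -283385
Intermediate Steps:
p = -1 (p = 3 - 4 = -1)
O(t) = 0 (O(t) = 0*(-1) = 0)
(r(O(11)) - 48668) - 234156 = (-561 - 48668) - 234156 = -49229 - 234156 = -283385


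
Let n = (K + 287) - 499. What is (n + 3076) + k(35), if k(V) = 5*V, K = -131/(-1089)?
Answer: 3309602/1089 ≈ 3039.1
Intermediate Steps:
K = 131/1089 (K = -131*(-1/1089) = 131/1089 ≈ 0.12029)
n = -230737/1089 (n = (131/1089 + 287) - 499 = 312674/1089 - 499 = -230737/1089 ≈ -211.88)
(n + 3076) + k(35) = (-230737/1089 + 3076) + 5*35 = 3119027/1089 + 175 = 3309602/1089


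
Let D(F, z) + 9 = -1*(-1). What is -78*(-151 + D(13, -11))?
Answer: 12402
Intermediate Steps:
D(F, z) = -8 (D(F, z) = -9 - 1*(-1) = -9 + 1 = -8)
-78*(-151 + D(13, -11)) = -78*(-151 - 8) = -78*(-159) = 12402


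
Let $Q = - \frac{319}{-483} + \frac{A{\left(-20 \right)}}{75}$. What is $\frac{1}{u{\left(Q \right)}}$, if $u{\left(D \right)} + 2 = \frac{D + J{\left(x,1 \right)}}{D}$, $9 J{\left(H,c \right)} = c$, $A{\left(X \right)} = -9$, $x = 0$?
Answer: $- \frac{19578}{15553} \approx -1.2588$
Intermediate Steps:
$J{\left(H,c \right)} = \frac{c}{9}$
$Q = \frac{6526}{12075}$ ($Q = - \frac{319}{-483} - \frac{9}{75} = \left(-319\right) \left(- \frac{1}{483}\right) - \frac{3}{25} = \frac{319}{483} - \frac{3}{25} = \frac{6526}{12075} \approx 0.54046$)
$u{\left(D \right)} = -2 + \frac{\frac{1}{9} + D}{D}$ ($u{\left(D \right)} = -2 + \frac{D + \frac{1}{9} \cdot 1}{D} = -2 + \frac{D + \frac{1}{9}}{D} = -2 + \frac{\frac{1}{9} + D}{D}$)
$\frac{1}{u{\left(Q \right)}} = \frac{1}{\frac{1}{\frac{6526}{12075}} \left(\frac{1}{9} - \frac{6526}{12075}\right)} = \frac{1}{\frac{12075}{6526} \left(\frac{1}{9} - \frac{6526}{12075}\right)} = \frac{1}{\frac{12075}{6526} \left(- \frac{15553}{36225}\right)} = \frac{1}{- \frac{15553}{19578}} = - \frac{19578}{15553}$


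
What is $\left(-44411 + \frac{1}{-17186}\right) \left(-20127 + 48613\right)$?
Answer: $- \frac{10870933387621}{8593} \approx -1.2651 \cdot 10^{9}$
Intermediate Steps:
$\left(-44411 + \frac{1}{-17186}\right) \left(-20127 + 48613\right) = \left(-44411 - \frac{1}{17186}\right) 28486 = \left(- \frac{763247447}{17186}\right) 28486 = - \frac{10870933387621}{8593}$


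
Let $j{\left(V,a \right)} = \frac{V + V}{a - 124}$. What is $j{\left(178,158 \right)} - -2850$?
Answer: $\frac{48628}{17} \approx 2860.5$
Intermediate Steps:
$j{\left(V,a \right)} = \frac{2 V}{-124 + a}$ ($j{\left(V,a \right)} = \frac{2 V}{a - 124} = \frac{2 V}{-124 + a}$)
$j{\left(178,158 \right)} - -2850 = 2 \cdot 178 \frac{1}{-124 + 158} - -2850 = 2 \cdot 178 \cdot \frac{1}{34} + 2850 = \frac{178}{17} + 2850 = \frac{48628}{17}$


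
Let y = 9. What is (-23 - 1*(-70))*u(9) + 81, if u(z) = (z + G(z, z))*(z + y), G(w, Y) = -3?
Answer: 5157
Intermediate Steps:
u(z) = (-3 + z)*(9 + z) (u(z) = (z - 3)*(z + 9) = (-3 + z)*(9 + z))
(-23 - 1*(-70))*u(9) + 81 = (-23 - 1*(-70))*(-27 + 9**2 + 6*9) + 81 = (-23 + 70)*(-27 + 81 + 54) + 81 = 47*108 + 81 = 5076 + 81 = 5157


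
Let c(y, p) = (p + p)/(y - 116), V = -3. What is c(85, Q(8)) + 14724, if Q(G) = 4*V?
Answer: 456468/31 ≈ 14725.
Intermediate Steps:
Q(G) = -12 (Q(G) = 4*(-3) = -12)
c(y, p) = 2*p/(-116 + y) (c(y, p) = (2*p)/(-116 + y) = 2*p/(-116 + y))
c(85, Q(8)) + 14724 = 2*(-12)/(-116 + 85) + 14724 = 2*(-12)/(-31) + 14724 = 2*(-12)*(-1/31) + 14724 = 24/31 + 14724 = 456468/31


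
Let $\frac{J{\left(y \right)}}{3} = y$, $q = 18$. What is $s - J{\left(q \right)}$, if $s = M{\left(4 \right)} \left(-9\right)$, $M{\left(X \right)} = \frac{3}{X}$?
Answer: $- \frac{243}{4} \approx -60.75$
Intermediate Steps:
$J{\left(y \right)} = 3 y$
$s = - \frac{27}{4}$ ($s = \frac{3}{4} \left(-9\right) = - \frac{27}{4} \approx -6.75$)
$s - J{\left(q \right)} = - \frac{27}{4} - 3 \cdot 18 = - \frac{27}{4} - 54 = - \frac{243}{4}$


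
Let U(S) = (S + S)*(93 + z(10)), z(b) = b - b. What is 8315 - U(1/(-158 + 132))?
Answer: 108188/13 ≈ 8322.2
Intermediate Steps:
z(b) = 0
U(S) = 186*S (U(S) = (S + S)*(93 + 0) = (2*S)*93 = 186*S)
8315 - U(1/(-158 + 132)) = 8315 - 186/(-158 + 132) = 8315 - 186/(-26) = 8315 - 186*(-1)/26 = 8315 - 1*(-93/13) = 8315 + 93/13 = 108188/13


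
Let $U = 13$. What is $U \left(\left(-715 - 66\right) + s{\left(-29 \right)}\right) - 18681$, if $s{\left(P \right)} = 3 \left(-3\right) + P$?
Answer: $-29328$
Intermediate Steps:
$s{\left(P \right)} = -9 + P$
$U \left(\left(-715 - 66\right) + s{\left(-29 \right)}\right) - 18681 = 13 \left(\left(-715 - 66\right) - 38\right) - 18681 = 13 \left(-781 - 38\right) - 18681 = 13 \left(-819\right) - 18681 = -10647 - 18681 = -29328$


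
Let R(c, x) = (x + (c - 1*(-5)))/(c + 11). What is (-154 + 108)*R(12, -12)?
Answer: -10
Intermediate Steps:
R(c, x) = (5 + c + x)/(11 + c) (R(c, x) = (x + (c + 5))/(11 + c) = (x + (5 + c))/(11 + c) = (5 + c + x)/(11 + c))
(-154 + 108)*R(12, -12) = (-154 + 108)*((5 + 12 - 12)/(11 + 12)) = -46*5/23 = -10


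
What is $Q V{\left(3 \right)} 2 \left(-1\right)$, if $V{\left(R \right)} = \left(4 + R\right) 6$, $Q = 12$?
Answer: $-1008$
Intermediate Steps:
$V{\left(R \right)} = 24 + 6 R$
$Q V{\left(3 \right)} 2 \left(-1\right) = 12 \left(24 + 6 \cdot 3\right) 2 \left(-1\right) = 12 \left(24 + 18\right) \left(-2\right) = 12 \cdot 42 \left(-2\right) = 504 \left(-2\right) = -1008$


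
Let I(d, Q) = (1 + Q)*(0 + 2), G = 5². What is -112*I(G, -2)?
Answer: 224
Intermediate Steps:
G = 25
I(d, Q) = 2 + 2*Q (I(d, Q) = (1 + Q)*2 = 2 + 2*Q)
-112*I(G, -2) = -112*(2 + 2*(-2)) = -112*(2 - 4) = -112*(-2) = 224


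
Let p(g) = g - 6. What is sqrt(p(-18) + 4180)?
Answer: 2*sqrt(1039) ≈ 64.467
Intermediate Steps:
p(g) = -6 + g
sqrt(p(-18) + 4180) = sqrt((-6 - 18) + 4180) = sqrt(-24 + 4180) = sqrt(4156) = 2*sqrt(1039)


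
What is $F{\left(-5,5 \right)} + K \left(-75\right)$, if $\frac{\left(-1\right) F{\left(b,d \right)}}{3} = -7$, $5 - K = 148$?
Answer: $10746$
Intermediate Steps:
$K = -143$ ($K = 5 - 148 = -143$)
$F{\left(b,d \right)} = 21$ ($F{\left(b,d \right)} = \left(-3\right) \left(-7\right) = 21$)
$F{\left(-5,5 \right)} + K \left(-75\right) = 21 - -10725 = 21 + 10725 = 10746$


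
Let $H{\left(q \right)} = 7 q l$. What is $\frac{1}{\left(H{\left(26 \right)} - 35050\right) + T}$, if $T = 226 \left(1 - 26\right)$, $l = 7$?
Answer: $- \frac{1}{39426} \approx -2.5364 \cdot 10^{-5}$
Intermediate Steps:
$H{\left(q \right)} = 49 q$ ($H{\left(q \right)} = 7 q 7 = 49 q$)
$T = -5650$ ($T = 226 \left(-25\right) = -5650$)
$\frac{1}{\left(H{\left(26 \right)} - 35050\right) + T} = \frac{1}{\left(49 \cdot 26 - 35050\right) - 5650} = \frac{1}{\left(1274 - 35050\right) - 5650} = \frac{1}{-33776 - 5650} = \frac{1}{-39426} = - \frac{1}{39426}$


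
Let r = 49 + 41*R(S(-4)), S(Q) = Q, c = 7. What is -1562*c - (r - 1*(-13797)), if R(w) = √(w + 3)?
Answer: -24780 - 41*I ≈ -24780.0 - 41.0*I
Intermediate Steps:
R(w) = √(3 + w)
r = 49 + 41*I (r = 49 + 41*√(3 - 4) = 49 + 41*√(-1) = 49 + 41*I ≈ 49.0 + 41.0*I)
-1562*c - (r - 1*(-13797)) = -1562*7 - ((49 + 41*I) - 1*(-13797)) = -10934 - ((49 + 41*I) + 13797) = -10934 - (13846 + 41*I) = -10934 + (-13846 - 41*I) = -24780 - 41*I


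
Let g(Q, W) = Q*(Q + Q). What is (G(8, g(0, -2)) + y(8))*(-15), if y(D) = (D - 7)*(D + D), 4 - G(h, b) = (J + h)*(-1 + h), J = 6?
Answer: 1170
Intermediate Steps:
g(Q, W) = 2*Q**2 (g(Q, W) = Q*(2*Q) = 2*Q**2)
G(h, b) = 4 - (-1 + h)*(6 + h) (G(h, b) = 4 - (6 + h)*(-1 + h) = 4 - (-1 + h)*(6 + h))
y(D) = 2*D*(-7 + D) (y(D) = (-7 + D)*(2*D) = 2*D*(-7 + D))
(G(8, g(0, -2)) + y(8))*(-15) = ((10 - 1*8**2 - 5*8) + 2*8*(-7 + 8))*(-15) = ((10 - 1*64 - 40) + 2*8*1)*(-15) = ((10 - 64 - 40) + 16)*(-15) = (-94 + 16)*(-15) = -78*(-15) = 1170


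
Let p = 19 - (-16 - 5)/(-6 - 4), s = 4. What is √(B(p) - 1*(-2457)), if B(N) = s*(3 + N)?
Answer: √63415/5 ≈ 50.365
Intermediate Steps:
p = 169/10 (p = 19 - (-21)/(-10) = 19 - (-21)*(-1)/10 = 19 - 1*21/10 = 19 - 21/10 = 169/10 ≈ 16.900)
B(N) = 12 + 4*N (B(N) = 4*(3 + N) = 12 + 4*N)
√(B(p) - 1*(-2457)) = √((12 + 4*(169/10)) - 1*(-2457)) = √((12 + 338/5) + 2457) = √(398/5 + 2457) = √(12683/5) = √63415/5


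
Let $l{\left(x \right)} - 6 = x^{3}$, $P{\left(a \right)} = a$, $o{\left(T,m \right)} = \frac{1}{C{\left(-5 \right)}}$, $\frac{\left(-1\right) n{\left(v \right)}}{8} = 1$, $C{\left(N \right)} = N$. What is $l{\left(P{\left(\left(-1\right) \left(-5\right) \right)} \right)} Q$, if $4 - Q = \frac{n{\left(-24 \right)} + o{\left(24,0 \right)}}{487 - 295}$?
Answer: $\frac{508411}{960} \approx 529.59$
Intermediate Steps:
$n{\left(v \right)} = -8$ ($n{\left(v \right)} = \left(-8\right) 1 = -8$)
$o{\left(T,m \right)} = - \frac{1}{5}$ ($o{\left(T,m \right)} = \frac{1}{-5} = - \frac{1}{5}$)
$l{\left(x \right)} = 6 + x^{3}$
$Q = \frac{3881}{960}$ ($Q = 4 - \frac{-8 - \frac{1}{5}}{487 - 295} = 4 - - \frac{41}{5 \cdot 192} = 4 - \left(- \frac{41}{5}\right) \frac{1}{192} = 4 - - \frac{41}{960} = 4 + \frac{41}{960} = \frac{3881}{960} \approx 4.0427$)
$l{\left(P{\left(\left(-1\right) \left(-5\right) \right)} \right)} Q = \left(6 + \left(\left(-1\right) \left(-5\right)\right)^{3}\right) \frac{3881}{960} = \left(6 + 5^{3}\right) \frac{3881}{960} = \left(6 + 125\right) \frac{3881}{960} = 131 \cdot \frac{3881}{960} = \frac{508411}{960}$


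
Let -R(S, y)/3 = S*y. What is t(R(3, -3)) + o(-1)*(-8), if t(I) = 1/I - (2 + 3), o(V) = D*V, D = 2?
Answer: 298/27 ≈ 11.037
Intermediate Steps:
o(V) = 2*V
R(S, y) = -3*S*y
t(I) = -5 + 1/I (t(I) = 1/I - 1*5 = 1/I - 5 = -5 + 1/I)
t(R(3, -3)) + o(-1)*(-8) = (-5 + 1/(-3*3*(-3))) + (2*(-1))*(-8) = (-5 + 1/27) - 2*(-8) = (-5 + 1/27) + 16 = -134/27 + 16 = 298/27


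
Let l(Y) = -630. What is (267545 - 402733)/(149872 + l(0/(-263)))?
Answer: -67594/74621 ≈ -0.90583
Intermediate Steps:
(267545 - 402733)/(149872 + l(0/(-263))) = (267545 - 402733)/(149872 - 630) = -135188/149242 = -135188*1/149242 = -67594/74621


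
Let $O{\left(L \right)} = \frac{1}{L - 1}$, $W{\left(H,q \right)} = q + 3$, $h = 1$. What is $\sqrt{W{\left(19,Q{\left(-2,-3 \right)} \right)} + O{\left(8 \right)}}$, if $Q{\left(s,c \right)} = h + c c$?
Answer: $\frac{2 \sqrt{161}}{7} \approx 3.6253$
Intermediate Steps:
$Q{\left(s,c \right)} = 1 + c^{2}$ ($Q{\left(s,c \right)} = 1 + c c = 1 + c^{2}$)
$W{\left(H,q \right)} = 3 + q$
$O{\left(L \right)} = \frac{1}{-1 + L}$
$\sqrt{W{\left(19,Q{\left(-2,-3 \right)} \right)} + O{\left(8 \right)}} = \sqrt{\left(3 + \left(1 + \left(-3\right)^{2}\right)\right) + \frac{1}{-1 + 8}} = \sqrt{\left(3 + \left(1 + 9\right)\right) + \frac{1}{7}} = \sqrt{\left(3 + 10\right) + \frac{1}{7}} = \sqrt{13 + \frac{1}{7}} = \sqrt{\frac{92}{7}} = \frac{2 \sqrt{161}}{7}$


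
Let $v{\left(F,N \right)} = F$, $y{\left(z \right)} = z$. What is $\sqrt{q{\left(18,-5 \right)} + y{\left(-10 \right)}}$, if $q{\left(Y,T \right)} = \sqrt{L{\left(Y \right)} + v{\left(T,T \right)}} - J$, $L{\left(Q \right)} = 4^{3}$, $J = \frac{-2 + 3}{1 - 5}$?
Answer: $\frac{\sqrt{-39 + 4 \sqrt{59}}}{2} \approx 1.4384 i$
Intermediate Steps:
$J = - \frac{1}{4}$ ($J = 1 \frac{1}{-4} = 1 \left(- \frac{1}{4}\right) = - \frac{1}{4} \approx -0.25$)
$L{\left(Q \right)} = 64$
$q{\left(Y,T \right)} = \frac{1}{4} + \sqrt{64 + T}$ ($q{\left(Y,T \right)} = \sqrt{64 + T} - - \frac{1}{4} = \sqrt{64 + T} + \frac{1}{4} = \frac{1}{4} + \sqrt{64 + T}$)
$\sqrt{q{\left(18,-5 \right)} + y{\left(-10 \right)}} = \sqrt{\left(\frac{1}{4} + \sqrt{64 - 5}\right) - 10} = \sqrt{\left(\frac{1}{4} + \sqrt{59}\right) - 10} = \sqrt{- \frac{39}{4} + \sqrt{59}}$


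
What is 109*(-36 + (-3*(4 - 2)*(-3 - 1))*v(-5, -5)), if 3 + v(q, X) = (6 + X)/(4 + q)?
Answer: -14388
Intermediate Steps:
v(q, X) = -3 + (6 + X)/(4 + q)
109*(-36 + (-3*(4 - 2)*(-3 - 1))*v(-5, -5)) = 109*(-36 + (-3*(4 - 2)*(-3 - 1))*((-6 - 5 - 3*(-5))/(4 - 5))) = 109*(-36 + (-6*(-4))*((-6 - 5 + 15)/(-1))) = 109*(-36 + (-3*(-8))*(-1*4)) = 109*(-36 + 24*(-4)) = 109*(-36 - 96) = 109*(-132) = -14388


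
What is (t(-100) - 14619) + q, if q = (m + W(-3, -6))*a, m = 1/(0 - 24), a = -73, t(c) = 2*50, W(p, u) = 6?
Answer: -358895/24 ≈ -14954.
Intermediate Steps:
t(c) = 100
m = -1/24 (m = 1/(-24) = -1/24 ≈ -0.041667)
q = -10439/24 (q = (-1/24 + 6)*(-73) = (143/24)*(-73) = -10439/24 ≈ -434.96)
(t(-100) - 14619) + q = (100 - 14619) - 10439/24 = -14519 - 10439/24 = -358895/24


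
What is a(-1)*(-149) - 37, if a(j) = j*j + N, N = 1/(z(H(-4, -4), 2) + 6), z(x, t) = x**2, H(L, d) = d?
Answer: -4241/22 ≈ -192.77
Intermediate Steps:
N = 1/22 (N = 1/((-4)**2 + 6) = 1/(16 + 6) = 1/22 ≈ 0.045455)
a(j) = 1/22 + j**2 (a(j) = j*j + 1/22 = j**2 + 1/22 = 1/22 + j**2)
a(-1)*(-149) - 37 = (1/22 + (-1)**2)*(-149) - 37 = (1/22 + 1)*(-149) - 37 = (23/22)*(-149) - 37 = -3427/22 - 37 = -4241/22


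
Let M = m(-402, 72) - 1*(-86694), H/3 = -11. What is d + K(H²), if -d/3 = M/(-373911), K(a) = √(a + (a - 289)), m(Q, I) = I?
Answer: 86766/124637 + √1889 ≈ 44.159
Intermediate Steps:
H = -33 (H = 3*(-11) = -33)
M = 86766 (M = 72 - 1*(-86694) = 72 + 86694 = 86766)
K(a) = √(-289 + 2*a) (K(a) = √(a + (-289 + a)) = √(-289 + 2*a))
d = 86766/124637 (d = -260298/(-373911) = -260298*(-1)/373911 = -3*(-28922/124637) = 86766/124637 ≈ 0.69615)
d + K(H²) = 86766/124637 + √(-289 + 2*(-33)²) = 86766/124637 + √(-289 + 2*1089) = 86766/124637 + √(-289 + 2178) = 86766/124637 + √1889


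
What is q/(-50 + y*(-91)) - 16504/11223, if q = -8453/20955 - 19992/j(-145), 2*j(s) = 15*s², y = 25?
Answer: -7195905911129/4894097003125 ≈ -1.4703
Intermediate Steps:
j(s) = 15*s²/2 (j(s) = (15*s²)/2 = 15*s²/2)
q = -233581973/440578875 (q = -8453/20955 - 19992/((15/2)*(-145)²) = -8453*1/20955 - 19992/((15/2)*21025) = -8453/20955 - 19992/315375/2 = -8453/20955 - 19992*2/315375 = -8453/20955 - 13328/105125 = -233581973/440578875 ≈ -0.53017)
q/(-50 + y*(-91)) - 16504/11223 = -233581973/(440578875*(-50 + 25*(-91))) - 16504/11223 = -233581973/(440578875*(-50 - 2275)) - 16504*1/11223 = -233581973/440578875/(-2325) - 16504/11223 = -233581973/440578875*(-1/2325) - 16504/11223 = 233581973/1024345884375 - 16504/11223 = -7195905911129/4894097003125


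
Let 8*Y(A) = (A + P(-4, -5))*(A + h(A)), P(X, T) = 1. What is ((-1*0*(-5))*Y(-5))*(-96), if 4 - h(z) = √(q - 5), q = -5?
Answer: 0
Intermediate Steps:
h(z) = 4 - I*√10 (h(z) = 4 - √(-5 - 5) = 4 - √(-10) = 4 - I*√10)
Y(A) = (1 + A)*(4 + A - I*√10)/8 (Y(A) = ((A + 1)*(A + (4 - I*√10)))/8 = ((1 + A)*(4 + A - I*√10))/8 = (1 + A)*(4 + A - I*√10)/8)
((-1*0*(-5))*Y(-5))*(-96) = ((-1*0*(-5))*(½ + (⅛)*(-5) + (⅛)*(-5)² - I*√10/8 + (⅛)*(-5)*(4 - I*√10)))*(-96) = ((0*(-5))*(½ - 5/8 + (⅛)*25 - I*√10/8 + (-5/2 + 5*I*√10/8)))*(-96) = (0*(½ - 5/8 + 25/8 - I*√10/8 + (-5/2 + 5*I*√10/8)))*(-96) = (0*(½ + I*√10/2))*(-96) = 0*(-96) = 0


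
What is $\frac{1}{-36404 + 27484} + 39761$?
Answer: $\frac{354668119}{8920} \approx 39761.0$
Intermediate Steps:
$\frac{1}{-36404 + 27484} + 39761 = \frac{1}{-8920} + 39761 = - \frac{1}{8920} + 39761 = \frac{354668119}{8920}$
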